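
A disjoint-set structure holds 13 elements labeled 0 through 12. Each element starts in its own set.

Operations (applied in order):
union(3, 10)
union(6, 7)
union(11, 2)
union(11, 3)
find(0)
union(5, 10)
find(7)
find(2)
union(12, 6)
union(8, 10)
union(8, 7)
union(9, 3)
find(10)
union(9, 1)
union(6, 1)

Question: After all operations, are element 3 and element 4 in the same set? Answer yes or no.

Answer: no

Derivation:
Step 1: union(3, 10) -> merged; set of 3 now {3, 10}
Step 2: union(6, 7) -> merged; set of 6 now {6, 7}
Step 3: union(11, 2) -> merged; set of 11 now {2, 11}
Step 4: union(11, 3) -> merged; set of 11 now {2, 3, 10, 11}
Step 5: find(0) -> no change; set of 0 is {0}
Step 6: union(5, 10) -> merged; set of 5 now {2, 3, 5, 10, 11}
Step 7: find(7) -> no change; set of 7 is {6, 7}
Step 8: find(2) -> no change; set of 2 is {2, 3, 5, 10, 11}
Step 9: union(12, 6) -> merged; set of 12 now {6, 7, 12}
Step 10: union(8, 10) -> merged; set of 8 now {2, 3, 5, 8, 10, 11}
Step 11: union(8, 7) -> merged; set of 8 now {2, 3, 5, 6, 7, 8, 10, 11, 12}
Step 12: union(9, 3) -> merged; set of 9 now {2, 3, 5, 6, 7, 8, 9, 10, 11, 12}
Step 13: find(10) -> no change; set of 10 is {2, 3, 5, 6, 7, 8, 9, 10, 11, 12}
Step 14: union(9, 1) -> merged; set of 9 now {1, 2, 3, 5, 6, 7, 8, 9, 10, 11, 12}
Step 15: union(6, 1) -> already same set; set of 6 now {1, 2, 3, 5, 6, 7, 8, 9, 10, 11, 12}
Set of 3: {1, 2, 3, 5, 6, 7, 8, 9, 10, 11, 12}; 4 is not a member.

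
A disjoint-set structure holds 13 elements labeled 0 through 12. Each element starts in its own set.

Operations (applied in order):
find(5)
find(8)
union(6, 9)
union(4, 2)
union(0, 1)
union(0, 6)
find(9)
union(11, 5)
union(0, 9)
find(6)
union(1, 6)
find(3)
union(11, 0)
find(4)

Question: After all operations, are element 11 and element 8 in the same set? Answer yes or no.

Answer: no

Derivation:
Step 1: find(5) -> no change; set of 5 is {5}
Step 2: find(8) -> no change; set of 8 is {8}
Step 3: union(6, 9) -> merged; set of 6 now {6, 9}
Step 4: union(4, 2) -> merged; set of 4 now {2, 4}
Step 5: union(0, 1) -> merged; set of 0 now {0, 1}
Step 6: union(0, 6) -> merged; set of 0 now {0, 1, 6, 9}
Step 7: find(9) -> no change; set of 9 is {0, 1, 6, 9}
Step 8: union(11, 5) -> merged; set of 11 now {5, 11}
Step 9: union(0, 9) -> already same set; set of 0 now {0, 1, 6, 9}
Step 10: find(6) -> no change; set of 6 is {0, 1, 6, 9}
Step 11: union(1, 6) -> already same set; set of 1 now {0, 1, 6, 9}
Step 12: find(3) -> no change; set of 3 is {3}
Step 13: union(11, 0) -> merged; set of 11 now {0, 1, 5, 6, 9, 11}
Step 14: find(4) -> no change; set of 4 is {2, 4}
Set of 11: {0, 1, 5, 6, 9, 11}; 8 is not a member.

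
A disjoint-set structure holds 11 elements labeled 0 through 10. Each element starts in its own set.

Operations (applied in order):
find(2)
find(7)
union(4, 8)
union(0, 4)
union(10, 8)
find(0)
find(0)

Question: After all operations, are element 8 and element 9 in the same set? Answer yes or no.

Answer: no

Derivation:
Step 1: find(2) -> no change; set of 2 is {2}
Step 2: find(7) -> no change; set of 7 is {7}
Step 3: union(4, 8) -> merged; set of 4 now {4, 8}
Step 4: union(0, 4) -> merged; set of 0 now {0, 4, 8}
Step 5: union(10, 8) -> merged; set of 10 now {0, 4, 8, 10}
Step 6: find(0) -> no change; set of 0 is {0, 4, 8, 10}
Step 7: find(0) -> no change; set of 0 is {0, 4, 8, 10}
Set of 8: {0, 4, 8, 10}; 9 is not a member.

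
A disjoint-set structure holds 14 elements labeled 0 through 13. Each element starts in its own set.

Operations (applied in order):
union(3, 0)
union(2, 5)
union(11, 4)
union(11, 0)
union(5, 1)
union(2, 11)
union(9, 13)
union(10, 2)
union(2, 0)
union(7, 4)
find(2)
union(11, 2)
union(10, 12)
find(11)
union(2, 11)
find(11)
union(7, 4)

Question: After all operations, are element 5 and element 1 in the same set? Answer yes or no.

Answer: yes

Derivation:
Step 1: union(3, 0) -> merged; set of 3 now {0, 3}
Step 2: union(2, 5) -> merged; set of 2 now {2, 5}
Step 3: union(11, 4) -> merged; set of 11 now {4, 11}
Step 4: union(11, 0) -> merged; set of 11 now {0, 3, 4, 11}
Step 5: union(5, 1) -> merged; set of 5 now {1, 2, 5}
Step 6: union(2, 11) -> merged; set of 2 now {0, 1, 2, 3, 4, 5, 11}
Step 7: union(9, 13) -> merged; set of 9 now {9, 13}
Step 8: union(10, 2) -> merged; set of 10 now {0, 1, 2, 3, 4, 5, 10, 11}
Step 9: union(2, 0) -> already same set; set of 2 now {0, 1, 2, 3, 4, 5, 10, 11}
Step 10: union(7, 4) -> merged; set of 7 now {0, 1, 2, 3, 4, 5, 7, 10, 11}
Step 11: find(2) -> no change; set of 2 is {0, 1, 2, 3, 4, 5, 7, 10, 11}
Step 12: union(11, 2) -> already same set; set of 11 now {0, 1, 2, 3, 4, 5, 7, 10, 11}
Step 13: union(10, 12) -> merged; set of 10 now {0, 1, 2, 3, 4, 5, 7, 10, 11, 12}
Step 14: find(11) -> no change; set of 11 is {0, 1, 2, 3, 4, 5, 7, 10, 11, 12}
Step 15: union(2, 11) -> already same set; set of 2 now {0, 1, 2, 3, 4, 5, 7, 10, 11, 12}
Step 16: find(11) -> no change; set of 11 is {0, 1, 2, 3, 4, 5, 7, 10, 11, 12}
Step 17: union(7, 4) -> already same set; set of 7 now {0, 1, 2, 3, 4, 5, 7, 10, 11, 12}
Set of 5: {0, 1, 2, 3, 4, 5, 7, 10, 11, 12}; 1 is a member.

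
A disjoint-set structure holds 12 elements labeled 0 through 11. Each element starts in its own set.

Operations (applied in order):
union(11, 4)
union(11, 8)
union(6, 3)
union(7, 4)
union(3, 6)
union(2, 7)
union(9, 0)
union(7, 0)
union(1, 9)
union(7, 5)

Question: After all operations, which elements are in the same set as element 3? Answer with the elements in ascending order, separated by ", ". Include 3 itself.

Answer: 3, 6

Derivation:
Step 1: union(11, 4) -> merged; set of 11 now {4, 11}
Step 2: union(11, 8) -> merged; set of 11 now {4, 8, 11}
Step 3: union(6, 3) -> merged; set of 6 now {3, 6}
Step 4: union(7, 4) -> merged; set of 7 now {4, 7, 8, 11}
Step 5: union(3, 6) -> already same set; set of 3 now {3, 6}
Step 6: union(2, 7) -> merged; set of 2 now {2, 4, 7, 8, 11}
Step 7: union(9, 0) -> merged; set of 9 now {0, 9}
Step 8: union(7, 0) -> merged; set of 7 now {0, 2, 4, 7, 8, 9, 11}
Step 9: union(1, 9) -> merged; set of 1 now {0, 1, 2, 4, 7, 8, 9, 11}
Step 10: union(7, 5) -> merged; set of 7 now {0, 1, 2, 4, 5, 7, 8, 9, 11}
Component of 3: {3, 6}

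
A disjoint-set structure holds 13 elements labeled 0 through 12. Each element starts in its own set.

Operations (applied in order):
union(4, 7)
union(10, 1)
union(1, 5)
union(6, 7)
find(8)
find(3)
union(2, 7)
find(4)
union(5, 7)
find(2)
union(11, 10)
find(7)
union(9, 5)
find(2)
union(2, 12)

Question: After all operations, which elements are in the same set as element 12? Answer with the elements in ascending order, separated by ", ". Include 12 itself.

Answer: 1, 2, 4, 5, 6, 7, 9, 10, 11, 12

Derivation:
Step 1: union(4, 7) -> merged; set of 4 now {4, 7}
Step 2: union(10, 1) -> merged; set of 10 now {1, 10}
Step 3: union(1, 5) -> merged; set of 1 now {1, 5, 10}
Step 4: union(6, 7) -> merged; set of 6 now {4, 6, 7}
Step 5: find(8) -> no change; set of 8 is {8}
Step 6: find(3) -> no change; set of 3 is {3}
Step 7: union(2, 7) -> merged; set of 2 now {2, 4, 6, 7}
Step 8: find(4) -> no change; set of 4 is {2, 4, 6, 7}
Step 9: union(5, 7) -> merged; set of 5 now {1, 2, 4, 5, 6, 7, 10}
Step 10: find(2) -> no change; set of 2 is {1, 2, 4, 5, 6, 7, 10}
Step 11: union(11, 10) -> merged; set of 11 now {1, 2, 4, 5, 6, 7, 10, 11}
Step 12: find(7) -> no change; set of 7 is {1, 2, 4, 5, 6, 7, 10, 11}
Step 13: union(9, 5) -> merged; set of 9 now {1, 2, 4, 5, 6, 7, 9, 10, 11}
Step 14: find(2) -> no change; set of 2 is {1, 2, 4, 5, 6, 7, 9, 10, 11}
Step 15: union(2, 12) -> merged; set of 2 now {1, 2, 4, 5, 6, 7, 9, 10, 11, 12}
Component of 12: {1, 2, 4, 5, 6, 7, 9, 10, 11, 12}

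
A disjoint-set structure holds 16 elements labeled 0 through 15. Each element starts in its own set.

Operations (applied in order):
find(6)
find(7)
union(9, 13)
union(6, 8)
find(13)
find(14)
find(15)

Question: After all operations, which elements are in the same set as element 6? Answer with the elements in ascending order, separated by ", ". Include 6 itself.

Answer: 6, 8

Derivation:
Step 1: find(6) -> no change; set of 6 is {6}
Step 2: find(7) -> no change; set of 7 is {7}
Step 3: union(9, 13) -> merged; set of 9 now {9, 13}
Step 4: union(6, 8) -> merged; set of 6 now {6, 8}
Step 5: find(13) -> no change; set of 13 is {9, 13}
Step 6: find(14) -> no change; set of 14 is {14}
Step 7: find(15) -> no change; set of 15 is {15}
Component of 6: {6, 8}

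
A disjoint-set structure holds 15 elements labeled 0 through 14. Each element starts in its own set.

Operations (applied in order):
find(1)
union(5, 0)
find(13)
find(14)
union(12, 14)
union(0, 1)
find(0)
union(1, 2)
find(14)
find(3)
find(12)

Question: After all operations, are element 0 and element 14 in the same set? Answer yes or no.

Answer: no

Derivation:
Step 1: find(1) -> no change; set of 1 is {1}
Step 2: union(5, 0) -> merged; set of 5 now {0, 5}
Step 3: find(13) -> no change; set of 13 is {13}
Step 4: find(14) -> no change; set of 14 is {14}
Step 5: union(12, 14) -> merged; set of 12 now {12, 14}
Step 6: union(0, 1) -> merged; set of 0 now {0, 1, 5}
Step 7: find(0) -> no change; set of 0 is {0, 1, 5}
Step 8: union(1, 2) -> merged; set of 1 now {0, 1, 2, 5}
Step 9: find(14) -> no change; set of 14 is {12, 14}
Step 10: find(3) -> no change; set of 3 is {3}
Step 11: find(12) -> no change; set of 12 is {12, 14}
Set of 0: {0, 1, 2, 5}; 14 is not a member.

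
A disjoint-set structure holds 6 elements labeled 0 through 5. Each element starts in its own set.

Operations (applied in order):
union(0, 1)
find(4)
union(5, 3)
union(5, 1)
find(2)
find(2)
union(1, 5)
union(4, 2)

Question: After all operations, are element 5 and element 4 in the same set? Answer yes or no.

Step 1: union(0, 1) -> merged; set of 0 now {0, 1}
Step 2: find(4) -> no change; set of 4 is {4}
Step 3: union(5, 3) -> merged; set of 5 now {3, 5}
Step 4: union(5, 1) -> merged; set of 5 now {0, 1, 3, 5}
Step 5: find(2) -> no change; set of 2 is {2}
Step 6: find(2) -> no change; set of 2 is {2}
Step 7: union(1, 5) -> already same set; set of 1 now {0, 1, 3, 5}
Step 8: union(4, 2) -> merged; set of 4 now {2, 4}
Set of 5: {0, 1, 3, 5}; 4 is not a member.

Answer: no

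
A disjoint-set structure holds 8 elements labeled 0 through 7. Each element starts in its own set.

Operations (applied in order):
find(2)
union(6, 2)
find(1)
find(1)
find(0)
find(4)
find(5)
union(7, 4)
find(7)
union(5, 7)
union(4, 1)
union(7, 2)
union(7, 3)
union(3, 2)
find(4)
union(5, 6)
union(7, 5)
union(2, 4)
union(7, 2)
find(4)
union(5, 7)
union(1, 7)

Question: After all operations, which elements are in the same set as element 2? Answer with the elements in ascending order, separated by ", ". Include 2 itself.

Answer: 1, 2, 3, 4, 5, 6, 7

Derivation:
Step 1: find(2) -> no change; set of 2 is {2}
Step 2: union(6, 2) -> merged; set of 6 now {2, 6}
Step 3: find(1) -> no change; set of 1 is {1}
Step 4: find(1) -> no change; set of 1 is {1}
Step 5: find(0) -> no change; set of 0 is {0}
Step 6: find(4) -> no change; set of 4 is {4}
Step 7: find(5) -> no change; set of 5 is {5}
Step 8: union(7, 4) -> merged; set of 7 now {4, 7}
Step 9: find(7) -> no change; set of 7 is {4, 7}
Step 10: union(5, 7) -> merged; set of 5 now {4, 5, 7}
Step 11: union(4, 1) -> merged; set of 4 now {1, 4, 5, 7}
Step 12: union(7, 2) -> merged; set of 7 now {1, 2, 4, 5, 6, 7}
Step 13: union(7, 3) -> merged; set of 7 now {1, 2, 3, 4, 5, 6, 7}
Step 14: union(3, 2) -> already same set; set of 3 now {1, 2, 3, 4, 5, 6, 7}
Step 15: find(4) -> no change; set of 4 is {1, 2, 3, 4, 5, 6, 7}
Step 16: union(5, 6) -> already same set; set of 5 now {1, 2, 3, 4, 5, 6, 7}
Step 17: union(7, 5) -> already same set; set of 7 now {1, 2, 3, 4, 5, 6, 7}
Step 18: union(2, 4) -> already same set; set of 2 now {1, 2, 3, 4, 5, 6, 7}
Step 19: union(7, 2) -> already same set; set of 7 now {1, 2, 3, 4, 5, 6, 7}
Step 20: find(4) -> no change; set of 4 is {1, 2, 3, 4, 5, 6, 7}
Step 21: union(5, 7) -> already same set; set of 5 now {1, 2, 3, 4, 5, 6, 7}
Step 22: union(1, 7) -> already same set; set of 1 now {1, 2, 3, 4, 5, 6, 7}
Component of 2: {1, 2, 3, 4, 5, 6, 7}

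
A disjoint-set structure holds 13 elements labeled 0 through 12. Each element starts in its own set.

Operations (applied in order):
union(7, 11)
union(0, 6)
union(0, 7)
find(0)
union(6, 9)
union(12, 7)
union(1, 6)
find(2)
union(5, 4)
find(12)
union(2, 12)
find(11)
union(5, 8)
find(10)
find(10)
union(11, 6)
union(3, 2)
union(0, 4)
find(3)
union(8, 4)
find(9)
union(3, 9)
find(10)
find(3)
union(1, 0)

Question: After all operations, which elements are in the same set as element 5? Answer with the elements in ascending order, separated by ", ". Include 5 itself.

Answer: 0, 1, 2, 3, 4, 5, 6, 7, 8, 9, 11, 12

Derivation:
Step 1: union(7, 11) -> merged; set of 7 now {7, 11}
Step 2: union(0, 6) -> merged; set of 0 now {0, 6}
Step 3: union(0, 7) -> merged; set of 0 now {0, 6, 7, 11}
Step 4: find(0) -> no change; set of 0 is {0, 6, 7, 11}
Step 5: union(6, 9) -> merged; set of 6 now {0, 6, 7, 9, 11}
Step 6: union(12, 7) -> merged; set of 12 now {0, 6, 7, 9, 11, 12}
Step 7: union(1, 6) -> merged; set of 1 now {0, 1, 6, 7, 9, 11, 12}
Step 8: find(2) -> no change; set of 2 is {2}
Step 9: union(5, 4) -> merged; set of 5 now {4, 5}
Step 10: find(12) -> no change; set of 12 is {0, 1, 6, 7, 9, 11, 12}
Step 11: union(2, 12) -> merged; set of 2 now {0, 1, 2, 6, 7, 9, 11, 12}
Step 12: find(11) -> no change; set of 11 is {0, 1, 2, 6, 7, 9, 11, 12}
Step 13: union(5, 8) -> merged; set of 5 now {4, 5, 8}
Step 14: find(10) -> no change; set of 10 is {10}
Step 15: find(10) -> no change; set of 10 is {10}
Step 16: union(11, 6) -> already same set; set of 11 now {0, 1, 2, 6, 7, 9, 11, 12}
Step 17: union(3, 2) -> merged; set of 3 now {0, 1, 2, 3, 6, 7, 9, 11, 12}
Step 18: union(0, 4) -> merged; set of 0 now {0, 1, 2, 3, 4, 5, 6, 7, 8, 9, 11, 12}
Step 19: find(3) -> no change; set of 3 is {0, 1, 2, 3, 4, 5, 6, 7, 8, 9, 11, 12}
Step 20: union(8, 4) -> already same set; set of 8 now {0, 1, 2, 3, 4, 5, 6, 7, 8, 9, 11, 12}
Step 21: find(9) -> no change; set of 9 is {0, 1, 2, 3, 4, 5, 6, 7, 8, 9, 11, 12}
Step 22: union(3, 9) -> already same set; set of 3 now {0, 1, 2, 3, 4, 5, 6, 7, 8, 9, 11, 12}
Step 23: find(10) -> no change; set of 10 is {10}
Step 24: find(3) -> no change; set of 3 is {0, 1, 2, 3, 4, 5, 6, 7, 8, 9, 11, 12}
Step 25: union(1, 0) -> already same set; set of 1 now {0, 1, 2, 3, 4, 5, 6, 7, 8, 9, 11, 12}
Component of 5: {0, 1, 2, 3, 4, 5, 6, 7, 8, 9, 11, 12}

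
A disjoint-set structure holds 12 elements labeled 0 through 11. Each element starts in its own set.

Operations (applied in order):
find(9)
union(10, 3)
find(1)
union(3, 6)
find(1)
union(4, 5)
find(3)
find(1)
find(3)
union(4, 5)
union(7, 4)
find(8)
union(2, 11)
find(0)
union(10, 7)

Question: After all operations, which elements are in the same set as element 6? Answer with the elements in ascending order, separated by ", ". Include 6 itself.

Answer: 3, 4, 5, 6, 7, 10

Derivation:
Step 1: find(9) -> no change; set of 9 is {9}
Step 2: union(10, 3) -> merged; set of 10 now {3, 10}
Step 3: find(1) -> no change; set of 1 is {1}
Step 4: union(3, 6) -> merged; set of 3 now {3, 6, 10}
Step 5: find(1) -> no change; set of 1 is {1}
Step 6: union(4, 5) -> merged; set of 4 now {4, 5}
Step 7: find(3) -> no change; set of 3 is {3, 6, 10}
Step 8: find(1) -> no change; set of 1 is {1}
Step 9: find(3) -> no change; set of 3 is {3, 6, 10}
Step 10: union(4, 5) -> already same set; set of 4 now {4, 5}
Step 11: union(7, 4) -> merged; set of 7 now {4, 5, 7}
Step 12: find(8) -> no change; set of 8 is {8}
Step 13: union(2, 11) -> merged; set of 2 now {2, 11}
Step 14: find(0) -> no change; set of 0 is {0}
Step 15: union(10, 7) -> merged; set of 10 now {3, 4, 5, 6, 7, 10}
Component of 6: {3, 4, 5, 6, 7, 10}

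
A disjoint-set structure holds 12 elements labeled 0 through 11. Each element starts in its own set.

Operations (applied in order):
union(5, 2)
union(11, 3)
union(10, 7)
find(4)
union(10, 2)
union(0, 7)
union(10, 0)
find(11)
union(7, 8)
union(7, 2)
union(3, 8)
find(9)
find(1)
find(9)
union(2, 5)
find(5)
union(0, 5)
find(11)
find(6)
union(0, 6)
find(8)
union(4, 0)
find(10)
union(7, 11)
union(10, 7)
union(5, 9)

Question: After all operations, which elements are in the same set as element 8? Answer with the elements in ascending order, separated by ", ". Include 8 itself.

Step 1: union(5, 2) -> merged; set of 5 now {2, 5}
Step 2: union(11, 3) -> merged; set of 11 now {3, 11}
Step 3: union(10, 7) -> merged; set of 10 now {7, 10}
Step 4: find(4) -> no change; set of 4 is {4}
Step 5: union(10, 2) -> merged; set of 10 now {2, 5, 7, 10}
Step 6: union(0, 7) -> merged; set of 0 now {0, 2, 5, 7, 10}
Step 7: union(10, 0) -> already same set; set of 10 now {0, 2, 5, 7, 10}
Step 8: find(11) -> no change; set of 11 is {3, 11}
Step 9: union(7, 8) -> merged; set of 7 now {0, 2, 5, 7, 8, 10}
Step 10: union(7, 2) -> already same set; set of 7 now {0, 2, 5, 7, 8, 10}
Step 11: union(3, 8) -> merged; set of 3 now {0, 2, 3, 5, 7, 8, 10, 11}
Step 12: find(9) -> no change; set of 9 is {9}
Step 13: find(1) -> no change; set of 1 is {1}
Step 14: find(9) -> no change; set of 9 is {9}
Step 15: union(2, 5) -> already same set; set of 2 now {0, 2, 3, 5, 7, 8, 10, 11}
Step 16: find(5) -> no change; set of 5 is {0, 2, 3, 5, 7, 8, 10, 11}
Step 17: union(0, 5) -> already same set; set of 0 now {0, 2, 3, 5, 7, 8, 10, 11}
Step 18: find(11) -> no change; set of 11 is {0, 2, 3, 5, 7, 8, 10, 11}
Step 19: find(6) -> no change; set of 6 is {6}
Step 20: union(0, 6) -> merged; set of 0 now {0, 2, 3, 5, 6, 7, 8, 10, 11}
Step 21: find(8) -> no change; set of 8 is {0, 2, 3, 5, 6, 7, 8, 10, 11}
Step 22: union(4, 0) -> merged; set of 4 now {0, 2, 3, 4, 5, 6, 7, 8, 10, 11}
Step 23: find(10) -> no change; set of 10 is {0, 2, 3, 4, 5, 6, 7, 8, 10, 11}
Step 24: union(7, 11) -> already same set; set of 7 now {0, 2, 3, 4, 5, 6, 7, 8, 10, 11}
Step 25: union(10, 7) -> already same set; set of 10 now {0, 2, 3, 4, 5, 6, 7, 8, 10, 11}
Step 26: union(5, 9) -> merged; set of 5 now {0, 2, 3, 4, 5, 6, 7, 8, 9, 10, 11}
Component of 8: {0, 2, 3, 4, 5, 6, 7, 8, 9, 10, 11}

Answer: 0, 2, 3, 4, 5, 6, 7, 8, 9, 10, 11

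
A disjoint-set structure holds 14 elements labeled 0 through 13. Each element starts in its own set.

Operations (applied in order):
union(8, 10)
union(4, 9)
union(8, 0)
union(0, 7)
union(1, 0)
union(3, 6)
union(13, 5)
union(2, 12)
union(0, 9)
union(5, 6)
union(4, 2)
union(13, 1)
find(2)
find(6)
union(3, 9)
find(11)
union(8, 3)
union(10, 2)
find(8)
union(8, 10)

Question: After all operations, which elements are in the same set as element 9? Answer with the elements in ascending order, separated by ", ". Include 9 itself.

Answer: 0, 1, 2, 3, 4, 5, 6, 7, 8, 9, 10, 12, 13

Derivation:
Step 1: union(8, 10) -> merged; set of 8 now {8, 10}
Step 2: union(4, 9) -> merged; set of 4 now {4, 9}
Step 3: union(8, 0) -> merged; set of 8 now {0, 8, 10}
Step 4: union(0, 7) -> merged; set of 0 now {0, 7, 8, 10}
Step 5: union(1, 0) -> merged; set of 1 now {0, 1, 7, 8, 10}
Step 6: union(3, 6) -> merged; set of 3 now {3, 6}
Step 7: union(13, 5) -> merged; set of 13 now {5, 13}
Step 8: union(2, 12) -> merged; set of 2 now {2, 12}
Step 9: union(0, 9) -> merged; set of 0 now {0, 1, 4, 7, 8, 9, 10}
Step 10: union(5, 6) -> merged; set of 5 now {3, 5, 6, 13}
Step 11: union(4, 2) -> merged; set of 4 now {0, 1, 2, 4, 7, 8, 9, 10, 12}
Step 12: union(13, 1) -> merged; set of 13 now {0, 1, 2, 3, 4, 5, 6, 7, 8, 9, 10, 12, 13}
Step 13: find(2) -> no change; set of 2 is {0, 1, 2, 3, 4, 5, 6, 7, 8, 9, 10, 12, 13}
Step 14: find(6) -> no change; set of 6 is {0, 1, 2, 3, 4, 5, 6, 7, 8, 9, 10, 12, 13}
Step 15: union(3, 9) -> already same set; set of 3 now {0, 1, 2, 3, 4, 5, 6, 7, 8, 9, 10, 12, 13}
Step 16: find(11) -> no change; set of 11 is {11}
Step 17: union(8, 3) -> already same set; set of 8 now {0, 1, 2, 3, 4, 5, 6, 7, 8, 9, 10, 12, 13}
Step 18: union(10, 2) -> already same set; set of 10 now {0, 1, 2, 3, 4, 5, 6, 7, 8, 9, 10, 12, 13}
Step 19: find(8) -> no change; set of 8 is {0, 1, 2, 3, 4, 5, 6, 7, 8, 9, 10, 12, 13}
Step 20: union(8, 10) -> already same set; set of 8 now {0, 1, 2, 3, 4, 5, 6, 7, 8, 9, 10, 12, 13}
Component of 9: {0, 1, 2, 3, 4, 5, 6, 7, 8, 9, 10, 12, 13}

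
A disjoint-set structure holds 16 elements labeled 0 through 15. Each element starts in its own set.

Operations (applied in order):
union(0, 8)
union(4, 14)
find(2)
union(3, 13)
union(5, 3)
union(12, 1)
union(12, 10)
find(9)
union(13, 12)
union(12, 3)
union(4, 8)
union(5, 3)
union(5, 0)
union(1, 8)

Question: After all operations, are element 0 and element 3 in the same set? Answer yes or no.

Answer: yes

Derivation:
Step 1: union(0, 8) -> merged; set of 0 now {0, 8}
Step 2: union(4, 14) -> merged; set of 4 now {4, 14}
Step 3: find(2) -> no change; set of 2 is {2}
Step 4: union(3, 13) -> merged; set of 3 now {3, 13}
Step 5: union(5, 3) -> merged; set of 5 now {3, 5, 13}
Step 6: union(12, 1) -> merged; set of 12 now {1, 12}
Step 7: union(12, 10) -> merged; set of 12 now {1, 10, 12}
Step 8: find(9) -> no change; set of 9 is {9}
Step 9: union(13, 12) -> merged; set of 13 now {1, 3, 5, 10, 12, 13}
Step 10: union(12, 3) -> already same set; set of 12 now {1, 3, 5, 10, 12, 13}
Step 11: union(4, 8) -> merged; set of 4 now {0, 4, 8, 14}
Step 12: union(5, 3) -> already same set; set of 5 now {1, 3, 5, 10, 12, 13}
Step 13: union(5, 0) -> merged; set of 5 now {0, 1, 3, 4, 5, 8, 10, 12, 13, 14}
Step 14: union(1, 8) -> already same set; set of 1 now {0, 1, 3, 4, 5, 8, 10, 12, 13, 14}
Set of 0: {0, 1, 3, 4, 5, 8, 10, 12, 13, 14}; 3 is a member.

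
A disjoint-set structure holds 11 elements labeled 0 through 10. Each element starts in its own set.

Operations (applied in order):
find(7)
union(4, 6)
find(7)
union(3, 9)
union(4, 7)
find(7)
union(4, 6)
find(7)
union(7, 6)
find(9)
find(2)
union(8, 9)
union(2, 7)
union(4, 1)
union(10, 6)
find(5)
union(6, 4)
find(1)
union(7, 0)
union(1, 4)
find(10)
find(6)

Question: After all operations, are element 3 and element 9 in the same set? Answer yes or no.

Answer: yes

Derivation:
Step 1: find(7) -> no change; set of 7 is {7}
Step 2: union(4, 6) -> merged; set of 4 now {4, 6}
Step 3: find(7) -> no change; set of 7 is {7}
Step 4: union(3, 9) -> merged; set of 3 now {3, 9}
Step 5: union(4, 7) -> merged; set of 4 now {4, 6, 7}
Step 6: find(7) -> no change; set of 7 is {4, 6, 7}
Step 7: union(4, 6) -> already same set; set of 4 now {4, 6, 7}
Step 8: find(7) -> no change; set of 7 is {4, 6, 7}
Step 9: union(7, 6) -> already same set; set of 7 now {4, 6, 7}
Step 10: find(9) -> no change; set of 9 is {3, 9}
Step 11: find(2) -> no change; set of 2 is {2}
Step 12: union(8, 9) -> merged; set of 8 now {3, 8, 9}
Step 13: union(2, 7) -> merged; set of 2 now {2, 4, 6, 7}
Step 14: union(4, 1) -> merged; set of 4 now {1, 2, 4, 6, 7}
Step 15: union(10, 6) -> merged; set of 10 now {1, 2, 4, 6, 7, 10}
Step 16: find(5) -> no change; set of 5 is {5}
Step 17: union(6, 4) -> already same set; set of 6 now {1, 2, 4, 6, 7, 10}
Step 18: find(1) -> no change; set of 1 is {1, 2, 4, 6, 7, 10}
Step 19: union(7, 0) -> merged; set of 7 now {0, 1, 2, 4, 6, 7, 10}
Step 20: union(1, 4) -> already same set; set of 1 now {0, 1, 2, 4, 6, 7, 10}
Step 21: find(10) -> no change; set of 10 is {0, 1, 2, 4, 6, 7, 10}
Step 22: find(6) -> no change; set of 6 is {0, 1, 2, 4, 6, 7, 10}
Set of 3: {3, 8, 9}; 9 is a member.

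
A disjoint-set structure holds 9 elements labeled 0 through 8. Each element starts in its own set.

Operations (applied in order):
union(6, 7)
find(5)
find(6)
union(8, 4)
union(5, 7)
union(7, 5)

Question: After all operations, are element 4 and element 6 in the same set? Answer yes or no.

Answer: no

Derivation:
Step 1: union(6, 7) -> merged; set of 6 now {6, 7}
Step 2: find(5) -> no change; set of 5 is {5}
Step 3: find(6) -> no change; set of 6 is {6, 7}
Step 4: union(8, 4) -> merged; set of 8 now {4, 8}
Step 5: union(5, 7) -> merged; set of 5 now {5, 6, 7}
Step 6: union(7, 5) -> already same set; set of 7 now {5, 6, 7}
Set of 4: {4, 8}; 6 is not a member.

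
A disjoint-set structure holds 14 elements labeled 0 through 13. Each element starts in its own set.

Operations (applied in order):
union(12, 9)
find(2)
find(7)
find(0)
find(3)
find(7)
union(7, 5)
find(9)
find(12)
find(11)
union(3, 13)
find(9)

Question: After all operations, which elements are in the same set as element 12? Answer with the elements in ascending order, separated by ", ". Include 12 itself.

Answer: 9, 12

Derivation:
Step 1: union(12, 9) -> merged; set of 12 now {9, 12}
Step 2: find(2) -> no change; set of 2 is {2}
Step 3: find(7) -> no change; set of 7 is {7}
Step 4: find(0) -> no change; set of 0 is {0}
Step 5: find(3) -> no change; set of 3 is {3}
Step 6: find(7) -> no change; set of 7 is {7}
Step 7: union(7, 5) -> merged; set of 7 now {5, 7}
Step 8: find(9) -> no change; set of 9 is {9, 12}
Step 9: find(12) -> no change; set of 12 is {9, 12}
Step 10: find(11) -> no change; set of 11 is {11}
Step 11: union(3, 13) -> merged; set of 3 now {3, 13}
Step 12: find(9) -> no change; set of 9 is {9, 12}
Component of 12: {9, 12}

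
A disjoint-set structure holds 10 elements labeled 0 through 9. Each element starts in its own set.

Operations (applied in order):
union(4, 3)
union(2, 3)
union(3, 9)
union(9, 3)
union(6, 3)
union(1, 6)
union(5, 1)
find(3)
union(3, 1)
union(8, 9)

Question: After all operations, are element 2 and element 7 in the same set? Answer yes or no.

Answer: no

Derivation:
Step 1: union(4, 3) -> merged; set of 4 now {3, 4}
Step 2: union(2, 3) -> merged; set of 2 now {2, 3, 4}
Step 3: union(3, 9) -> merged; set of 3 now {2, 3, 4, 9}
Step 4: union(9, 3) -> already same set; set of 9 now {2, 3, 4, 9}
Step 5: union(6, 3) -> merged; set of 6 now {2, 3, 4, 6, 9}
Step 6: union(1, 6) -> merged; set of 1 now {1, 2, 3, 4, 6, 9}
Step 7: union(5, 1) -> merged; set of 5 now {1, 2, 3, 4, 5, 6, 9}
Step 8: find(3) -> no change; set of 3 is {1, 2, 3, 4, 5, 6, 9}
Step 9: union(3, 1) -> already same set; set of 3 now {1, 2, 3, 4, 5, 6, 9}
Step 10: union(8, 9) -> merged; set of 8 now {1, 2, 3, 4, 5, 6, 8, 9}
Set of 2: {1, 2, 3, 4, 5, 6, 8, 9}; 7 is not a member.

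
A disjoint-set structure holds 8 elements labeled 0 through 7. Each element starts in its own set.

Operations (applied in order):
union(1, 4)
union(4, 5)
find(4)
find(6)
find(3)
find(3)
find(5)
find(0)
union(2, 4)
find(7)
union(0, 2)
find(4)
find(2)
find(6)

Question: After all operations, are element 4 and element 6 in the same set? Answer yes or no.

Answer: no

Derivation:
Step 1: union(1, 4) -> merged; set of 1 now {1, 4}
Step 2: union(4, 5) -> merged; set of 4 now {1, 4, 5}
Step 3: find(4) -> no change; set of 4 is {1, 4, 5}
Step 4: find(6) -> no change; set of 6 is {6}
Step 5: find(3) -> no change; set of 3 is {3}
Step 6: find(3) -> no change; set of 3 is {3}
Step 7: find(5) -> no change; set of 5 is {1, 4, 5}
Step 8: find(0) -> no change; set of 0 is {0}
Step 9: union(2, 4) -> merged; set of 2 now {1, 2, 4, 5}
Step 10: find(7) -> no change; set of 7 is {7}
Step 11: union(0, 2) -> merged; set of 0 now {0, 1, 2, 4, 5}
Step 12: find(4) -> no change; set of 4 is {0, 1, 2, 4, 5}
Step 13: find(2) -> no change; set of 2 is {0, 1, 2, 4, 5}
Step 14: find(6) -> no change; set of 6 is {6}
Set of 4: {0, 1, 2, 4, 5}; 6 is not a member.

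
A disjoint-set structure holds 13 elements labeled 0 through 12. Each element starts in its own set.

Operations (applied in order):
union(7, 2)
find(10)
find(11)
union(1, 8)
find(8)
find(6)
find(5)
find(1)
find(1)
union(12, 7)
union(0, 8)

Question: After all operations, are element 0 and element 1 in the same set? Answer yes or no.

Answer: yes

Derivation:
Step 1: union(7, 2) -> merged; set of 7 now {2, 7}
Step 2: find(10) -> no change; set of 10 is {10}
Step 3: find(11) -> no change; set of 11 is {11}
Step 4: union(1, 8) -> merged; set of 1 now {1, 8}
Step 5: find(8) -> no change; set of 8 is {1, 8}
Step 6: find(6) -> no change; set of 6 is {6}
Step 7: find(5) -> no change; set of 5 is {5}
Step 8: find(1) -> no change; set of 1 is {1, 8}
Step 9: find(1) -> no change; set of 1 is {1, 8}
Step 10: union(12, 7) -> merged; set of 12 now {2, 7, 12}
Step 11: union(0, 8) -> merged; set of 0 now {0, 1, 8}
Set of 0: {0, 1, 8}; 1 is a member.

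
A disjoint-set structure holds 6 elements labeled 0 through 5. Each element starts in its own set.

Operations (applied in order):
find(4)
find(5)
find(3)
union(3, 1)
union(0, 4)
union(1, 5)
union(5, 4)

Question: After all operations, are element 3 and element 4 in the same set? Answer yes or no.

Answer: yes

Derivation:
Step 1: find(4) -> no change; set of 4 is {4}
Step 2: find(5) -> no change; set of 5 is {5}
Step 3: find(3) -> no change; set of 3 is {3}
Step 4: union(3, 1) -> merged; set of 3 now {1, 3}
Step 5: union(0, 4) -> merged; set of 0 now {0, 4}
Step 6: union(1, 5) -> merged; set of 1 now {1, 3, 5}
Step 7: union(5, 4) -> merged; set of 5 now {0, 1, 3, 4, 5}
Set of 3: {0, 1, 3, 4, 5}; 4 is a member.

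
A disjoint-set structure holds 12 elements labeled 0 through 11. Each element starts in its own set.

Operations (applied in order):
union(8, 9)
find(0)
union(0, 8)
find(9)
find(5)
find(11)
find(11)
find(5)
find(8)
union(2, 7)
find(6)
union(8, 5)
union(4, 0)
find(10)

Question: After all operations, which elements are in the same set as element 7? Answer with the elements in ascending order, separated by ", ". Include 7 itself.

Step 1: union(8, 9) -> merged; set of 8 now {8, 9}
Step 2: find(0) -> no change; set of 0 is {0}
Step 3: union(0, 8) -> merged; set of 0 now {0, 8, 9}
Step 4: find(9) -> no change; set of 9 is {0, 8, 9}
Step 5: find(5) -> no change; set of 5 is {5}
Step 6: find(11) -> no change; set of 11 is {11}
Step 7: find(11) -> no change; set of 11 is {11}
Step 8: find(5) -> no change; set of 5 is {5}
Step 9: find(8) -> no change; set of 8 is {0, 8, 9}
Step 10: union(2, 7) -> merged; set of 2 now {2, 7}
Step 11: find(6) -> no change; set of 6 is {6}
Step 12: union(8, 5) -> merged; set of 8 now {0, 5, 8, 9}
Step 13: union(4, 0) -> merged; set of 4 now {0, 4, 5, 8, 9}
Step 14: find(10) -> no change; set of 10 is {10}
Component of 7: {2, 7}

Answer: 2, 7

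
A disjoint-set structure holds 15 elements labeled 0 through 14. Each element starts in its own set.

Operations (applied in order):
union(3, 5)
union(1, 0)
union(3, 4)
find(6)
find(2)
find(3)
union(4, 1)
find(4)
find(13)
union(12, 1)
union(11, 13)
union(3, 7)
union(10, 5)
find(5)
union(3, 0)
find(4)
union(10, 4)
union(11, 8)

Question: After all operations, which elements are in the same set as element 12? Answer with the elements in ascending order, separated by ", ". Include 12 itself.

Answer: 0, 1, 3, 4, 5, 7, 10, 12

Derivation:
Step 1: union(3, 5) -> merged; set of 3 now {3, 5}
Step 2: union(1, 0) -> merged; set of 1 now {0, 1}
Step 3: union(3, 4) -> merged; set of 3 now {3, 4, 5}
Step 4: find(6) -> no change; set of 6 is {6}
Step 5: find(2) -> no change; set of 2 is {2}
Step 6: find(3) -> no change; set of 3 is {3, 4, 5}
Step 7: union(4, 1) -> merged; set of 4 now {0, 1, 3, 4, 5}
Step 8: find(4) -> no change; set of 4 is {0, 1, 3, 4, 5}
Step 9: find(13) -> no change; set of 13 is {13}
Step 10: union(12, 1) -> merged; set of 12 now {0, 1, 3, 4, 5, 12}
Step 11: union(11, 13) -> merged; set of 11 now {11, 13}
Step 12: union(3, 7) -> merged; set of 3 now {0, 1, 3, 4, 5, 7, 12}
Step 13: union(10, 5) -> merged; set of 10 now {0, 1, 3, 4, 5, 7, 10, 12}
Step 14: find(5) -> no change; set of 5 is {0, 1, 3, 4, 5, 7, 10, 12}
Step 15: union(3, 0) -> already same set; set of 3 now {0, 1, 3, 4, 5, 7, 10, 12}
Step 16: find(4) -> no change; set of 4 is {0, 1, 3, 4, 5, 7, 10, 12}
Step 17: union(10, 4) -> already same set; set of 10 now {0, 1, 3, 4, 5, 7, 10, 12}
Step 18: union(11, 8) -> merged; set of 11 now {8, 11, 13}
Component of 12: {0, 1, 3, 4, 5, 7, 10, 12}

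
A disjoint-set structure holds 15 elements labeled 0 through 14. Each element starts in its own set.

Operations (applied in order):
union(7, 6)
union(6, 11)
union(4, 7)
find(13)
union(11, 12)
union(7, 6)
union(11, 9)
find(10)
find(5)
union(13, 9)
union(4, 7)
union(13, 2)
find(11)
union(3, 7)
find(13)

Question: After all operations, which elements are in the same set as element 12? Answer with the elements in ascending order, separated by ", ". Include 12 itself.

Step 1: union(7, 6) -> merged; set of 7 now {6, 7}
Step 2: union(6, 11) -> merged; set of 6 now {6, 7, 11}
Step 3: union(4, 7) -> merged; set of 4 now {4, 6, 7, 11}
Step 4: find(13) -> no change; set of 13 is {13}
Step 5: union(11, 12) -> merged; set of 11 now {4, 6, 7, 11, 12}
Step 6: union(7, 6) -> already same set; set of 7 now {4, 6, 7, 11, 12}
Step 7: union(11, 9) -> merged; set of 11 now {4, 6, 7, 9, 11, 12}
Step 8: find(10) -> no change; set of 10 is {10}
Step 9: find(5) -> no change; set of 5 is {5}
Step 10: union(13, 9) -> merged; set of 13 now {4, 6, 7, 9, 11, 12, 13}
Step 11: union(4, 7) -> already same set; set of 4 now {4, 6, 7, 9, 11, 12, 13}
Step 12: union(13, 2) -> merged; set of 13 now {2, 4, 6, 7, 9, 11, 12, 13}
Step 13: find(11) -> no change; set of 11 is {2, 4, 6, 7, 9, 11, 12, 13}
Step 14: union(3, 7) -> merged; set of 3 now {2, 3, 4, 6, 7, 9, 11, 12, 13}
Step 15: find(13) -> no change; set of 13 is {2, 3, 4, 6, 7, 9, 11, 12, 13}
Component of 12: {2, 3, 4, 6, 7, 9, 11, 12, 13}

Answer: 2, 3, 4, 6, 7, 9, 11, 12, 13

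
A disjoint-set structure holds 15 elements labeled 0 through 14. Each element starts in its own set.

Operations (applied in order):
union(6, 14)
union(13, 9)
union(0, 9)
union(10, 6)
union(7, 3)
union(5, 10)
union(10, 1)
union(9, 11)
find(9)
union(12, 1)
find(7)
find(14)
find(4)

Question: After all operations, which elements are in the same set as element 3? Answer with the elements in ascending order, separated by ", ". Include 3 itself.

Step 1: union(6, 14) -> merged; set of 6 now {6, 14}
Step 2: union(13, 9) -> merged; set of 13 now {9, 13}
Step 3: union(0, 9) -> merged; set of 0 now {0, 9, 13}
Step 4: union(10, 6) -> merged; set of 10 now {6, 10, 14}
Step 5: union(7, 3) -> merged; set of 7 now {3, 7}
Step 6: union(5, 10) -> merged; set of 5 now {5, 6, 10, 14}
Step 7: union(10, 1) -> merged; set of 10 now {1, 5, 6, 10, 14}
Step 8: union(9, 11) -> merged; set of 9 now {0, 9, 11, 13}
Step 9: find(9) -> no change; set of 9 is {0, 9, 11, 13}
Step 10: union(12, 1) -> merged; set of 12 now {1, 5, 6, 10, 12, 14}
Step 11: find(7) -> no change; set of 7 is {3, 7}
Step 12: find(14) -> no change; set of 14 is {1, 5, 6, 10, 12, 14}
Step 13: find(4) -> no change; set of 4 is {4}
Component of 3: {3, 7}

Answer: 3, 7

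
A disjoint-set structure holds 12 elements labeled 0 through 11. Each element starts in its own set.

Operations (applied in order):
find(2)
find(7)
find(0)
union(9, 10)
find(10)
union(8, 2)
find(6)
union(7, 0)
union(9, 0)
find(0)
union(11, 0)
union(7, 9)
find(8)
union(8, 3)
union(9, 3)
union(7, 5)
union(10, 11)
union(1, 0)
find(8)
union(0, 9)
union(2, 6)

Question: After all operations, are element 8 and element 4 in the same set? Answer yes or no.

Step 1: find(2) -> no change; set of 2 is {2}
Step 2: find(7) -> no change; set of 7 is {7}
Step 3: find(0) -> no change; set of 0 is {0}
Step 4: union(9, 10) -> merged; set of 9 now {9, 10}
Step 5: find(10) -> no change; set of 10 is {9, 10}
Step 6: union(8, 2) -> merged; set of 8 now {2, 8}
Step 7: find(6) -> no change; set of 6 is {6}
Step 8: union(7, 0) -> merged; set of 7 now {0, 7}
Step 9: union(9, 0) -> merged; set of 9 now {0, 7, 9, 10}
Step 10: find(0) -> no change; set of 0 is {0, 7, 9, 10}
Step 11: union(11, 0) -> merged; set of 11 now {0, 7, 9, 10, 11}
Step 12: union(7, 9) -> already same set; set of 7 now {0, 7, 9, 10, 11}
Step 13: find(8) -> no change; set of 8 is {2, 8}
Step 14: union(8, 3) -> merged; set of 8 now {2, 3, 8}
Step 15: union(9, 3) -> merged; set of 9 now {0, 2, 3, 7, 8, 9, 10, 11}
Step 16: union(7, 5) -> merged; set of 7 now {0, 2, 3, 5, 7, 8, 9, 10, 11}
Step 17: union(10, 11) -> already same set; set of 10 now {0, 2, 3, 5, 7, 8, 9, 10, 11}
Step 18: union(1, 0) -> merged; set of 1 now {0, 1, 2, 3, 5, 7, 8, 9, 10, 11}
Step 19: find(8) -> no change; set of 8 is {0, 1, 2, 3, 5, 7, 8, 9, 10, 11}
Step 20: union(0, 9) -> already same set; set of 0 now {0, 1, 2, 3, 5, 7, 8, 9, 10, 11}
Step 21: union(2, 6) -> merged; set of 2 now {0, 1, 2, 3, 5, 6, 7, 8, 9, 10, 11}
Set of 8: {0, 1, 2, 3, 5, 6, 7, 8, 9, 10, 11}; 4 is not a member.

Answer: no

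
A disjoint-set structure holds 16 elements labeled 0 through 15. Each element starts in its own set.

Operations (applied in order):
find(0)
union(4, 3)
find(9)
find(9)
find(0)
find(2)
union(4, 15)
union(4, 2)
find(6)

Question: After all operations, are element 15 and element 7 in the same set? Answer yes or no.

Answer: no

Derivation:
Step 1: find(0) -> no change; set of 0 is {0}
Step 2: union(4, 3) -> merged; set of 4 now {3, 4}
Step 3: find(9) -> no change; set of 9 is {9}
Step 4: find(9) -> no change; set of 9 is {9}
Step 5: find(0) -> no change; set of 0 is {0}
Step 6: find(2) -> no change; set of 2 is {2}
Step 7: union(4, 15) -> merged; set of 4 now {3, 4, 15}
Step 8: union(4, 2) -> merged; set of 4 now {2, 3, 4, 15}
Step 9: find(6) -> no change; set of 6 is {6}
Set of 15: {2, 3, 4, 15}; 7 is not a member.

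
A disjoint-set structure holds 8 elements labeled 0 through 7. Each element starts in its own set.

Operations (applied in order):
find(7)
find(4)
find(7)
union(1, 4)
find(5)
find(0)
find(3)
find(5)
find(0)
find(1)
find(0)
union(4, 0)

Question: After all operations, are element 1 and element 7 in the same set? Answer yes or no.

Step 1: find(7) -> no change; set of 7 is {7}
Step 2: find(4) -> no change; set of 4 is {4}
Step 3: find(7) -> no change; set of 7 is {7}
Step 4: union(1, 4) -> merged; set of 1 now {1, 4}
Step 5: find(5) -> no change; set of 5 is {5}
Step 6: find(0) -> no change; set of 0 is {0}
Step 7: find(3) -> no change; set of 3 is {3}
Step 8: find(5) -> no change; set of 5 is {5}
Step 9: find(0) -> no change; set of 0 is {0}
Step 10: find(1) -> no change; set of 1 is {1, 4}
Step 11: find(0) -> no change; set of 0 is {0}
Step 12: union(4, 0) -> merged; set of 4 now {0, 1, 4}
Set of 1: {0, 1, 4}; 7 is not a member.

Answer: no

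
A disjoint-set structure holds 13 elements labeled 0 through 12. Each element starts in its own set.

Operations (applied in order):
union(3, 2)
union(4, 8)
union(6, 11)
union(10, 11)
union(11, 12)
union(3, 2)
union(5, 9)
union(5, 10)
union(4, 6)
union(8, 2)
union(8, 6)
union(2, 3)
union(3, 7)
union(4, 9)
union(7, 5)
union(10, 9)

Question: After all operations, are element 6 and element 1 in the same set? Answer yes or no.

Answer: no

Derivation:
Step 1: union(3, 2) -> merged; set of 3 now {2, 3}
Step 2: union(4, 8) -> merged; set of 4 now {4, 8}
Step 3: union(6, 11) -> merged; set of 6 now {6, 11}
Step 4: union(10, 11) -> merged; set of 10 now {6, 10, 11}
Step 5: union(11, 12) -> merged; set of 11 now {6, 10, 11, 12}
Step 6: union(3, 2) -> already same set; set of 3 now {2, 3}
Step 7: union(5, 9) -> merged; set of 5 now {5, 9}
Step 8: union(5, 10) -> merged; set of 5 now {5, 6, 9, 10, 11, 12}
Step 9: union(4, 6) -> merged; set of 4 now {4, 5, 6, 8, 9, 10, 11, 12}
Step 10: union(8, 2) -> merged; set of 8 now {2, 3, 4, 5, 6, 8, 9, 10, 11, 12}
Step 11: union(8, 6) -> already same set; set of 8 now {2, 3, 4, 5, 6, 8, 9, 10, 11, 12}
Step 12: union(2, 3) -> already same set; set of 2 now {2, 3, 4, 5, 6, 8, 9, 10, 11, 12}
Step 13: union(3, 7) -> merged; set of 3 now {2, 3, 4, 5, 6, 7, 8, 9, 10, 11, 12}
Step 14: union(4, 9) -> already same set; set of 4 now {2, 3, 4, 5, 6, 7, 8, 9, 10, 11, 12}
Step 15: union(7, 5) -> already same set; set of 7 now {2, 3, 4, 5, 6, 7, 8, 9, 10, 11, 12}
Step 16: union(10, 9) -> already same set; set of 10 now {2, 3, 4, 5, 6, 7, 8, 9, 10, 11, 12}
Set of 6: {2, 3, 4, 5, 6, 7, 8, 9, 10, 11, 12}; 1 is not a member.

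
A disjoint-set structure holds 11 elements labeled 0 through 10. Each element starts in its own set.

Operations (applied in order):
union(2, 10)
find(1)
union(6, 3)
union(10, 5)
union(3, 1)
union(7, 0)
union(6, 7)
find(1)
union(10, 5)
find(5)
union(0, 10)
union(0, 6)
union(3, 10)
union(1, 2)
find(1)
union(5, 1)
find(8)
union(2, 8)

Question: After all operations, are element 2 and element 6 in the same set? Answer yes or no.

Step 1: union(2, 10) -> merged; set of 2 now {2, 10}
Step 2: find(1) -> no change; set of 1 is {1}
Step 3: union(6, 3) -> merged; set of 6 now {3, 6}
Step 4: union(10, 5) -> merged; set of 10 now {2, 5, 10}
Step 5: union(3, 1) -> merged; set of 3 now {1, 3, 6}
Step 6: union(7, 0) -> merged; set of 7 now {0, 7}
Step 7: union(6, 7) -> merged; set of 6 now {0, 1, 3, 6, 7}
Step 8: find(1) -> no change; set of 1 is {0, 1, 3, 6, 7}
Step 9: union(10, 5) -> already same set; set of 10 now {2, 5, 10}
Step 10: find(5) -> no change; set of 5 is {2, 5, 10}
Step 11: union(0, 10) -> merged; set of 0 now {0, 1, 2, 3, 5, 6, 7, 10}
Step 12: union(0, 6) -> already same set; set of 0 now {0, 1, 2, 3, 5, 6, 7, 10}
Step 13: union(3, 10) -> already same set; set of 3 now {0, 1, 2, 3, 5, 6, 7, 10}
Step 14: union(1, 2) -> already same set; set of 1 now {0, 1, 2, 3, 5, 6, 7, 10}
Step 15: find(1) -> no change; set of 1 is {0, 1, 2, 3, 5, 6, 7, 10}
Step 16: union(5, 1) -> already same set; set of 5 now {0, 1, 2, 3, 5, 6, 7, 10}
Step 17: find(8) -> no change; set of 8 is {8}
Step 18: union(2, 8) -> merged; set of 2 now {0, 1, 2, 3, 5, 6, 7, 8, 10}
Set of 2: {0, 1, 2, 3, 5, 6, 7, 8, 10}; 6 is a member.

Answer: yes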